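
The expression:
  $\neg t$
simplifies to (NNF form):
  $\neg t$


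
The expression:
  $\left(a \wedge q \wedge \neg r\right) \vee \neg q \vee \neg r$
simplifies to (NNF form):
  $\neg q \vee \neg r$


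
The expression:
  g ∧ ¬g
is never true.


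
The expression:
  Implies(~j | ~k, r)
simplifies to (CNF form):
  (j | r) & (k | r)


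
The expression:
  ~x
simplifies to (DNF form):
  ~x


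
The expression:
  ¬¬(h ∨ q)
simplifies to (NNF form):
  h ∨ q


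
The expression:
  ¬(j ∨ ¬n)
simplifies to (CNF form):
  n ∧ ¬j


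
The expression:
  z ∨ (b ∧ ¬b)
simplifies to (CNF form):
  z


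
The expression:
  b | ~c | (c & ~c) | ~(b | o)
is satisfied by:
  {b: True, c: False, o: False}
  {c: False, o: False, b: False}
  {b: True, o: True, c: False}
  {o: True, c: False, b: False}
  {b: True, c: True, o: False}
  {c: True, b: False, o: False}
  {b: True, o: True, c: True}


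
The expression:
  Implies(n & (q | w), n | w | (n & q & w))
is always true.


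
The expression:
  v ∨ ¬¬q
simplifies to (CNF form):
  q ∨ v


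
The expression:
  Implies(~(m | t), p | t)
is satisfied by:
  {t: True, m: True, p: True}
  {t: True, m: True, p: False}
  {t: True, p: True, m: False}
  {t: True, p: False, m: False}
  {m: True, p: True, t: False}
  {m: True, p: False, t: False}
  {p: True, m: False, t: False}


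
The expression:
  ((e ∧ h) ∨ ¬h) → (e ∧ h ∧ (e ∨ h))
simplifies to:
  h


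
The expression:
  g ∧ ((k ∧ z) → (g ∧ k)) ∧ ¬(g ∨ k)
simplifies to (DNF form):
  False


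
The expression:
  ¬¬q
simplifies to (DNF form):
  q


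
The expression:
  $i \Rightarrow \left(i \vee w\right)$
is always true.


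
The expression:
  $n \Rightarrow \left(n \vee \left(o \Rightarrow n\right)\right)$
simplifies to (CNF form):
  $\text{True}$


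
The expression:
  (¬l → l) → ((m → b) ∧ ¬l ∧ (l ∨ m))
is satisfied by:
  {l: False}


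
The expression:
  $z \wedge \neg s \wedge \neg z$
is never true.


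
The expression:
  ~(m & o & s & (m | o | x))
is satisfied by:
  {s: False, m: False, o: False}
  {o: True, s: False, m: False}
  {m: True, s: False, o: False}
  {o: True, m: True, s: False}
  {s: True, o: False, m: False}
  {o: True, s: True, m: False}
  {m: True, s: True, o: False}


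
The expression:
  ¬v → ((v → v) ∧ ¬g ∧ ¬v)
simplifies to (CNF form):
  v ∨ ¬g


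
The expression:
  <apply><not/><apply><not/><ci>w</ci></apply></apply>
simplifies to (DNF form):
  <ci>w</ci>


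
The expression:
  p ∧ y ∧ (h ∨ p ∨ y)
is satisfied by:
  {p: True, y: True}


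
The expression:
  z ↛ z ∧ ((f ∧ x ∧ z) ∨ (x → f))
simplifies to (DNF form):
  False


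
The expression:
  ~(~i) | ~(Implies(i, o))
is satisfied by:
  {i: True}


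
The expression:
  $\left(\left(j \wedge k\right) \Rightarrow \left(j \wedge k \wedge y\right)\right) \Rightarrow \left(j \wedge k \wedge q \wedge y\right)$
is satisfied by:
  {j: True, q: True, k: True, y: False}
  {j: True, k: True, q: False, y: False}
  {j: True, y: True, q: True, k: True}


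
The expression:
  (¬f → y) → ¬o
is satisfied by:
  {y: False, o: False, f: False}
  {f: True, y: False, o: False}
  {y: True, f: False, o: False}
  {f: True, y: True, o: False}
  {o: True, f: False, y: False}


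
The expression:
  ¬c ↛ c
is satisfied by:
  {c: False}


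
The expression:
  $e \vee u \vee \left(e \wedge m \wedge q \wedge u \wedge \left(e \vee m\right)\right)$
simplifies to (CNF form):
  $e \vee u$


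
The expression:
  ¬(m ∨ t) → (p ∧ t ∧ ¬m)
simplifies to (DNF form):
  m ∨ t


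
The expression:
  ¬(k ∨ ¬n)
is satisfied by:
  {n: True, k: False}


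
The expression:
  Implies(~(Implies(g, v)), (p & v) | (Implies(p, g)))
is always true.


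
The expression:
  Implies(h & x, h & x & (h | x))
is always true.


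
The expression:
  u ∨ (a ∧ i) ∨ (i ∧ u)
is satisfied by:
  {a: True, u: True, i: True}
  {a: True, u: True, i: False}
  {u: True, i: True, a: False}
  {u: True, i: False, a: False}
  {a: True, i: True, u: False}


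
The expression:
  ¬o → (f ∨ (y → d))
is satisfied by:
  {d: True, o: True, f: True, y: False}
  {d: True, o: True, f: False, y: False}
  {d: True, f: True, y: False, o: False}
  {d: True, f: False, y: False, o: False}
  {o: True, f: True, y: False, d: False}
  {o: True, f: False, y: False, d: False}
  {f: True, o: False, y: False, d: False}
  {f: False, o: False, y: False, d: False}
  {d: True, o: True, y: True, f: True}
  {d: True, o: True, y: True, f: False}
  {d: True, y: True, f: True, o: False}
  {d: True, y: True, f: False, o: False}
  {y: True, o: True, f: True, d: False}
  {y: True, o: True, f: False, d: False}
  {y: True, f: True, o: False, d: False}


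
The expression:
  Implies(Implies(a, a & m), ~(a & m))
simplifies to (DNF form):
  ~a | ~m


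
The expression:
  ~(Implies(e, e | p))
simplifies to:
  False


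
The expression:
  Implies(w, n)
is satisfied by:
  {n: True, w: False}
  {w: False, n: False}
  {w: True, n: True}


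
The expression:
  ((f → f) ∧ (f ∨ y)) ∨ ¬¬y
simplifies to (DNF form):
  f ∨ y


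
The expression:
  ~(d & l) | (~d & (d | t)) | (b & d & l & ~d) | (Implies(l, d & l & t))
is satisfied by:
  {t: True, l: False, d: False}
  {l: False, d: False, t: False}
  {d: True, t: True, l: False}
  {d: True, l: False, t: False}
  {t: True, l: True, d: False}
  {l: True, t: False, d: False}
  {d: True, l: True, t: True}


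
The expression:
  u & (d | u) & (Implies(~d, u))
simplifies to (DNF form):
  u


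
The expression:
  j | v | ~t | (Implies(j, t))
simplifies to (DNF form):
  True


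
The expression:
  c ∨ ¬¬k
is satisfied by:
  {k: True, c: True}
  {k: True, c: False}
  {c: True, k: False}


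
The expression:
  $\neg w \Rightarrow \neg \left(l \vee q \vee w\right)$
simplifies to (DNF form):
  $w \vee \left(\neg l \wedge \neg q\right)$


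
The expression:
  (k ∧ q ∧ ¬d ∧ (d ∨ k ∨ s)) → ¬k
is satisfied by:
  {d: True, k: False, q: False}
  {k: False, q: False, d: False}
  {d: True, q: True, k: False}
  {q: True, k: False, d: False}
  {d: True, k: True, q: False}
  {k: True, d: False, q: False}
  {d: True, q: True, k: True}


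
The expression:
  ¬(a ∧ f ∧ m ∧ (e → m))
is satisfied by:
  {m: False, a: False, f: False}
  {f: True, m: False, a: False}
  {a: True, m: False, f: False}
  {f: True, a: True, m: False}
  {m: True, f: False, a: False}
  {f: True, m: True, a: False}
  {a: True, m: True, f: False}


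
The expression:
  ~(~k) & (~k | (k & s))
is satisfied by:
  {s: True, k: True}


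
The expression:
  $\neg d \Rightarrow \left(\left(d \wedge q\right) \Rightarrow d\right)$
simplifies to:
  $\text{True}$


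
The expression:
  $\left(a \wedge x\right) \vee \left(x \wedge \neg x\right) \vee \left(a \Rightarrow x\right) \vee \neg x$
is always true.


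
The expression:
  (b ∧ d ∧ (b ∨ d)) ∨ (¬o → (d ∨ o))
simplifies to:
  d ∨ o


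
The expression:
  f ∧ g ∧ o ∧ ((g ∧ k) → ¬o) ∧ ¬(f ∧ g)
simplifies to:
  False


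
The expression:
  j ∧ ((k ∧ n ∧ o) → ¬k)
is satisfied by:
  {j: True, k: False, o: False, n: False}
  {j: True, n: True, k: False, o: False}
  {j: True, o: True, k: False, n: False}
  {j: True, n: True, o: True, k: False}
  {j: True, k: True, o: False, n: False}
  {j: True, n: True, k: True, o: False}
  {j: True, o: True, k: True, n: False}


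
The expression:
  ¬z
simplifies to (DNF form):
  ¬z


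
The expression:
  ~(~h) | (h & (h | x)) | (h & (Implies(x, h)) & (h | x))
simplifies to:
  h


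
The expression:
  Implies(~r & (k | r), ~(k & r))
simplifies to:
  True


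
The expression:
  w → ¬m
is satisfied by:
  {w: False, m: False}
  {m: True, w: False}
  {w: True, m: False}


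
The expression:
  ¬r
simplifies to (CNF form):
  ¬r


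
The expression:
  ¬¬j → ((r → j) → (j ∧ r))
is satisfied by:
  {r: True, j: False}
  {j: False, r: False}
  {j: True, r: True}


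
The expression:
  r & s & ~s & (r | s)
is never true.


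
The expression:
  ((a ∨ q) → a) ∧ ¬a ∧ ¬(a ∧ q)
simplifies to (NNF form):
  ¬a ∧ ¬q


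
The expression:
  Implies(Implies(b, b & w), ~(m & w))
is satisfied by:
  {w: False, m: False}
  {m: True, w: False}
  {w: True, m: False}


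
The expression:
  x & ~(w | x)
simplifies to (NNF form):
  False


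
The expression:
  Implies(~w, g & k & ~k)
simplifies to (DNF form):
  w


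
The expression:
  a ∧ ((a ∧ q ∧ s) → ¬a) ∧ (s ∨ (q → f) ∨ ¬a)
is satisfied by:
  {a: True, f: True, s: False, q: False}
  {a: True, s: False, f: False, q: False}
  {a: True, f: True, s: True, q: False}
  {a: True, s: True, f: False, q: False}
  {a: True, q: True, f: True, s: False}


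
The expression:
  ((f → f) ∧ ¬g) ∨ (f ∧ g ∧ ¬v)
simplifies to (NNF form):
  (f ∧ ¬v) ∨ ¬g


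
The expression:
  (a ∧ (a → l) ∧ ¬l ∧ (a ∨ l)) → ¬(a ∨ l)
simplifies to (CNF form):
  True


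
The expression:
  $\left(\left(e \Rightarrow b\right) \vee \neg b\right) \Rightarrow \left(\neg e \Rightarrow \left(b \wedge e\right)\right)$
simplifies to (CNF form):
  $e$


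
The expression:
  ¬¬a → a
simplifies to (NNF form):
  True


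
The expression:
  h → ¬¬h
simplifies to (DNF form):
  True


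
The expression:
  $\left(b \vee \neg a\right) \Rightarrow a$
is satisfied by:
  {a: True}


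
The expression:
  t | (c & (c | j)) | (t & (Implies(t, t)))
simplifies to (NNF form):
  c | t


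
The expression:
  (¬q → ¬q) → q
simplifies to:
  q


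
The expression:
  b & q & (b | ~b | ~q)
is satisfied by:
  {b: True, q: True}


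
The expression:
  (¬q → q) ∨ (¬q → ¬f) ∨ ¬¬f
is always true.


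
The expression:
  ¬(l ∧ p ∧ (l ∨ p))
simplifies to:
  ¬l ∨ ¬p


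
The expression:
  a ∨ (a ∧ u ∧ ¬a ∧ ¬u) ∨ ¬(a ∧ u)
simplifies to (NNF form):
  True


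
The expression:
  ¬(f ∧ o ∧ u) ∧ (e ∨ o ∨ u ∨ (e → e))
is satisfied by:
  {u: False, o: False, f: False}
  {f: True, u: False, o: False}
  {o: True, u: False, f: False}
  {f: True, o: True, u: False}
  {u: True, f: False, o: False}
  {f: True, u: True, o: False}
  {o: True, u: True, f: False}


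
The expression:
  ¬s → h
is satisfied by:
  {s: True, h: True}
  {s: True, h: False}
  {h: True, s: False}


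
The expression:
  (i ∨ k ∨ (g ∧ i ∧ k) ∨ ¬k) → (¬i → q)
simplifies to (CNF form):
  i ∨ q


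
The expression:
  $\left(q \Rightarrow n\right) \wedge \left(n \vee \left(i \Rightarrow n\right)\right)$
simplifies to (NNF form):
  $n \vee \left(\neg i \wedge \neg q\right)$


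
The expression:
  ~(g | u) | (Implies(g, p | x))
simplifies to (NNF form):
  p | x | ~g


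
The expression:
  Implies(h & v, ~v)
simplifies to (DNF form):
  ~h | ~v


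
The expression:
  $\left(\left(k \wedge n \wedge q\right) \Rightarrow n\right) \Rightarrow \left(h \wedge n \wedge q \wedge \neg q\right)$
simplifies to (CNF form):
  $\text{False}$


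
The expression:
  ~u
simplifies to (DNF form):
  ~u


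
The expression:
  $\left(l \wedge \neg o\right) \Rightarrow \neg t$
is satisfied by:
  {o: True, l: False, t: False}
  {l: False, t: False, o: False}
  {o: True, t: True, l: False}
  {t: True, l: False, o: False}
  {o: True, l: True, t: False}
  {l: True, o: False, t: False}
  {o: True, t: True, l: True}


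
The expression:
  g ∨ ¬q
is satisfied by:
  {g: True, q: False}
  {q: False, g: False}
  {q: True, g: True}


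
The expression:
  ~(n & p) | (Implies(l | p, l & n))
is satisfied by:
  {l: True, p: False, n: False}
  {p: False, n: False, l: False}
  {n: True, l: True, p: False}
  {n: True, p: False, l: False}
  {l: True, p: True, n: False}
  {p: True, l: False, n: False}
  {n: True, p: True, l: True}


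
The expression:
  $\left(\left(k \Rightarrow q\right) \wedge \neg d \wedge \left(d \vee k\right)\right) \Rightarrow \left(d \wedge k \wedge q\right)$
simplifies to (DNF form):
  $d \vee \neg k \vee \neg q$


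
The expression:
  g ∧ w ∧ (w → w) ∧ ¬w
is never true.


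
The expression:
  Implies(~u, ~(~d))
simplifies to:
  d | u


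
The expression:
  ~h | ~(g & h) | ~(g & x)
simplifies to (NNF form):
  ~g | ~h | ~x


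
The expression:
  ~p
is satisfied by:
  {p: False}


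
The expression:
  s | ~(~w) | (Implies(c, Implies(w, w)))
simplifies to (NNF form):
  True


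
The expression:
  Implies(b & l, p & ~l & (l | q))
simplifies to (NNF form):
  ~b | ~l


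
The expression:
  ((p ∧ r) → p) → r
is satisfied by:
  {r: True}


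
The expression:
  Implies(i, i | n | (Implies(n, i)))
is always true.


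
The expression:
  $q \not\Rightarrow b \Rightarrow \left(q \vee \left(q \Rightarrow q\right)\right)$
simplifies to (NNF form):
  $\text{True}$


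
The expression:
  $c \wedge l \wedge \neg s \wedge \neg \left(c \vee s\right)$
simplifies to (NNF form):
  $\text{False}$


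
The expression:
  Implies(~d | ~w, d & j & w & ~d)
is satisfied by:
  {w: True, d: True}


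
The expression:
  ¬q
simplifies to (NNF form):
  ¬q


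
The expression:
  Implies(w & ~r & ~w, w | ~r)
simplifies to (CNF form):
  True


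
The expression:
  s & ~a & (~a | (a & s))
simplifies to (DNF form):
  s & ~a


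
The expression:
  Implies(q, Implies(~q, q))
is always true.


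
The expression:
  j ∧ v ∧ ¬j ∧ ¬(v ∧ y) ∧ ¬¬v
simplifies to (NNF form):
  False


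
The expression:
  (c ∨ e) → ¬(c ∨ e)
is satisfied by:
  {e: False, c: False}


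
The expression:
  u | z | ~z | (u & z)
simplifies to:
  True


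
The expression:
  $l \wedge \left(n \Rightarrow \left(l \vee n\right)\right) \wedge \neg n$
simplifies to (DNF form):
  $l \wedge \neg n$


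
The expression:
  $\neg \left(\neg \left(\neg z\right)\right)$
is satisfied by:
  {z: False}


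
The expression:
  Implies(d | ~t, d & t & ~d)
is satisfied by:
  {t: True, d: False}


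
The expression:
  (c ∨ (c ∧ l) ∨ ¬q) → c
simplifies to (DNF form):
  c ∨ q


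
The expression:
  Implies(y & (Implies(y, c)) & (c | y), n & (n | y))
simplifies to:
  n | ~c | ~y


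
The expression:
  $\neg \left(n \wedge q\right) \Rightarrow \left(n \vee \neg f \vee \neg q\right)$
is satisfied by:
  {n: True, q: False, f: False}
  {q: False, f: False, n: False}
  {f: True, n: True, q: False}
  {f: True, q: False, n: False}
  {n: True, q: True, f: False}
  {q: True, n: False, f: False}
  {f: True, q: True, n: True}


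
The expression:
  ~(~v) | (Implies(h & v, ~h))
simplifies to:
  True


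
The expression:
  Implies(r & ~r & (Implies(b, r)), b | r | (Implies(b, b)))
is always true.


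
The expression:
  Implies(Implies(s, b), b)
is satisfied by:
  {b: True, s: True}
  {b: True, s: False}
  {s: True, b: False}


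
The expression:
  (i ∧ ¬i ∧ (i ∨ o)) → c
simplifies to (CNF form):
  True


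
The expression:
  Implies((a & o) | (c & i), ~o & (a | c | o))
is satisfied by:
  {c: False, i: False, o: False, a: False}
  {i: True, a: False, c: False, o: False}
  {c: True, a: False, i: False, o: False}
  {i: True, c: True, a: False, o: False}
  {a: True, c: False, i: False, o: False}
  {a: True, i: True, c: False, o: False}
  {a: True, c: True, i: False, o: False}
  {a: True, i: True, c: True, o: False}
  {o: True, a: False, c: False, i: False}
  {o: True, i: True, a: False, c: False}
  {o: True, c: True, a: False, i: False}


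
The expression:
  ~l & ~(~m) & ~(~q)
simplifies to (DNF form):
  m & q & ~l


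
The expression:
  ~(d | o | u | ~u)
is never true.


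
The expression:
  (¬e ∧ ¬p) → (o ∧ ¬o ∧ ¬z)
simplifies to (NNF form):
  e ∨ p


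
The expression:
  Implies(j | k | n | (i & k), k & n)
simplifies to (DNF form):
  (k & n) | (k & ~k) | (k & n & ~j) | (k & n & ~n) | (k & ~j & ~k) | (k & ~k & ~n) | (n & ~j & ~n) | (~j & ~k & ~n)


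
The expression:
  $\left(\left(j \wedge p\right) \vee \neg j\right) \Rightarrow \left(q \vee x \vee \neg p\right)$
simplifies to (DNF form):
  $q \vee x \vee \neg p$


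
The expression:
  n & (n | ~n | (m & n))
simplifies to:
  n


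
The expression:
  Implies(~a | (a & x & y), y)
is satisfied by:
  {a: True, y: True}
  {a: True, y: False}
  {y: True, a: False}


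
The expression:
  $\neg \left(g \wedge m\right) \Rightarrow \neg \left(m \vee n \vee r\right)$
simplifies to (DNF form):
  $\left(g \wedge m\right) \vee \left(m \wedge \neg m\right) \vee \left(g \wedge m \wedge \neg n\right) \vee \left(g \wedge m \wedge \neg r\right) \vee \left(g \wedge \neg n \wedge \neg r\right) \vee \left(m \wedge \neg m \wedge \neg n\right) \vee \left(m \wedge \neg m \wedge \neg r\right) \vee \left(\neg m \wedge \neg n \wedge \neg r\right)$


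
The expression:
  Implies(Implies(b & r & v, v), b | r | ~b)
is always true.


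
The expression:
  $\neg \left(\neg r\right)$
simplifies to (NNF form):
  $r$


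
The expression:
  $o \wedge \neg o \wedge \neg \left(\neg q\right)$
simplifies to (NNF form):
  $\text{False}$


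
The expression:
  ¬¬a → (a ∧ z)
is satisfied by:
  {z: True, a: False}
  {a: False, z: False}
  {a: True, z: True}


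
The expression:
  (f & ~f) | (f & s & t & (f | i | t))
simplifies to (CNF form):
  f & s & t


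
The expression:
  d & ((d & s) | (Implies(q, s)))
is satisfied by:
  {s: True, d: True, q: False}
  {d: True, q: False, s: False}
  {q: True, s: True, d: True}


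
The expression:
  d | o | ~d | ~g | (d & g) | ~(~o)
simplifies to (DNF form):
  True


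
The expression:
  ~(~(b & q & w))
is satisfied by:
  {w: True, b: True, q: True}


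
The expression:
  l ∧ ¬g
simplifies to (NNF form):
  l ∧ ¬g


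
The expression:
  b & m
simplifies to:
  b & m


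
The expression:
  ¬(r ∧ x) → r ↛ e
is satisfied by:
  {r: True, x: True, e: False}
  {r: True, e: False, x: False}
  {r: True, x: True, e: True}


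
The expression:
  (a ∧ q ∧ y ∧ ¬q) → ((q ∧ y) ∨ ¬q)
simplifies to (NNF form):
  True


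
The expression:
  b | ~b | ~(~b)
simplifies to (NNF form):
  True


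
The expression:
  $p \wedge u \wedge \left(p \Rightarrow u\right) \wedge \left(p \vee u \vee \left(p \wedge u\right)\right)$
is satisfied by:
  {p: True, u: True}


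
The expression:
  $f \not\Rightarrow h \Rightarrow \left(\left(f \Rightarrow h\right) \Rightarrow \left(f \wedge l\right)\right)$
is always true.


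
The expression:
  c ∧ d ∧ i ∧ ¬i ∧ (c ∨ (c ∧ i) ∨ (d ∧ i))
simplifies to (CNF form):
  False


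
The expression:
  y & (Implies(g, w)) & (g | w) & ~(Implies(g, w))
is never true.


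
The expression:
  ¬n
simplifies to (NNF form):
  ¬n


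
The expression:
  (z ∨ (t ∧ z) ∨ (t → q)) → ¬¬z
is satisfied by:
  {z: True, t: True, q: False}
  {z: True, t: False, q: False}
  {z: True, q: True, t: True}
  {z: True, q: True, t: False}
  {t: True, q: False, z: False}


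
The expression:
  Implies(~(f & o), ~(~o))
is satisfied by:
  {o: True}


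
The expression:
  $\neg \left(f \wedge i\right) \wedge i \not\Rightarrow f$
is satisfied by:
  {i: True, f: False}


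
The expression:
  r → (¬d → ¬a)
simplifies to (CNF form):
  d ∨ ¬a ∨ ¬r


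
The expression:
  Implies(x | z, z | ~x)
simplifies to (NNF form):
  z | ~x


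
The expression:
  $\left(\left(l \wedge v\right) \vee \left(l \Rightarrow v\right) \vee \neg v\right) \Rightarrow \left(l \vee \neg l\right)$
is always true.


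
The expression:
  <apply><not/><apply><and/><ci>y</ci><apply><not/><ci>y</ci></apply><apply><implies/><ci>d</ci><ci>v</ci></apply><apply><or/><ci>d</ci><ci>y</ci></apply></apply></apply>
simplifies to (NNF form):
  <true/>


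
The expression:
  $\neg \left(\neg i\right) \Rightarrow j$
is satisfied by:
  {j: True, i: False}
  {i: False, j: False}
  {i: True, j: True}


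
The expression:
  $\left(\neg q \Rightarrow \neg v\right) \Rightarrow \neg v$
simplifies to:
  $\neg q \vee \neg v$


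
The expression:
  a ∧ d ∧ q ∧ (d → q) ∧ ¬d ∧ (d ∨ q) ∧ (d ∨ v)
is never true.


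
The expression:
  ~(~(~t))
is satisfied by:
  {t: False}


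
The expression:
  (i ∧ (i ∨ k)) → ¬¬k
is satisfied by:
  {k: True, i: False}
  {i: False, k: False}
  {i: True, k: True}


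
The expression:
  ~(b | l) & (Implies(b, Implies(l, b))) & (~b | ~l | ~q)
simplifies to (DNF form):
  ~b & ~l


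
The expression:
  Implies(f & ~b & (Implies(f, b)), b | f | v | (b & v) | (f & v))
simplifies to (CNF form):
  True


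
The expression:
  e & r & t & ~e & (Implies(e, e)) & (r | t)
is never true.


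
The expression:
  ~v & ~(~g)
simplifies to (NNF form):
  g & ~v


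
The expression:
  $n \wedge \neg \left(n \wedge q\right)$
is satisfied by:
  {n: True, q: False}


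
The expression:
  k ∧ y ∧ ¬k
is never true.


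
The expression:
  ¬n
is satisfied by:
  {n: False}


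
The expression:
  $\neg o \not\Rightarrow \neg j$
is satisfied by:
  {j: True, o: False}


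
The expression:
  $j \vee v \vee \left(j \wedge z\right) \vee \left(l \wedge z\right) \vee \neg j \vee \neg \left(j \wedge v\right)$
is always true.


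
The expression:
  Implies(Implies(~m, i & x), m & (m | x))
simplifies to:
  m | ~i | ~x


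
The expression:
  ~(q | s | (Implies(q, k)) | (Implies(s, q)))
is never true.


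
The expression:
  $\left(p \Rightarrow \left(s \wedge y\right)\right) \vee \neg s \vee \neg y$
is always true.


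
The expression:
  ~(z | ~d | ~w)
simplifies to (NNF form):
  d & w & ~z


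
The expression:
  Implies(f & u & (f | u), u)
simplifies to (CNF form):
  True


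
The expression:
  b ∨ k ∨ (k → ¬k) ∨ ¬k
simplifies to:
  True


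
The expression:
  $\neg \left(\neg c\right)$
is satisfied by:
  {c: True}


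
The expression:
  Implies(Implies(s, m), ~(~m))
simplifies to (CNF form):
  m | s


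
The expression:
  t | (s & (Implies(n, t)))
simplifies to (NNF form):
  t | (s & ~n)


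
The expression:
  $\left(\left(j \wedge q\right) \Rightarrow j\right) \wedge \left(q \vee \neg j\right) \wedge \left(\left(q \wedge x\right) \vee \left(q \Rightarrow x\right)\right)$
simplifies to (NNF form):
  $\left(q \wedge x\right) \vee \left(\neg j \wedge \neg q\right)$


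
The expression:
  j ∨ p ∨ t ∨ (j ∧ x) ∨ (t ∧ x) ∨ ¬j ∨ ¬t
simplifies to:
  True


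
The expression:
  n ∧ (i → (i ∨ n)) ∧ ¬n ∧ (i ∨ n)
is never true.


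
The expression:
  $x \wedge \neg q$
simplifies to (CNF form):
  $x \wedge \neg q$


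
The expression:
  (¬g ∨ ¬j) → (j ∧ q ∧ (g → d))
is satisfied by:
  {j: True, q: True, g: True}
  {j: True, q: True, g: False}
  {j: True, g: True, q: False}


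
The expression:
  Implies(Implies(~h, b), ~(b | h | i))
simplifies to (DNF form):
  ~b & ~h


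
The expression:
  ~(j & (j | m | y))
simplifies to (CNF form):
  ~j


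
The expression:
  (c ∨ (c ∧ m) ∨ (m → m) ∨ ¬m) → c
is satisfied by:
  {c: True}


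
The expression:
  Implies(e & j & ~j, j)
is always true.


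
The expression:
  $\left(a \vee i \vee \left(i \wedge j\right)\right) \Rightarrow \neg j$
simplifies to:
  $\left(\neg a \wedge \neg i\right) \vee \neg j$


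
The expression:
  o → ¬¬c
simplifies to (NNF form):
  c ∨ ¬o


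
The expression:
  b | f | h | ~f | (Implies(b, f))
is always true.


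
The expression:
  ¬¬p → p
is always true.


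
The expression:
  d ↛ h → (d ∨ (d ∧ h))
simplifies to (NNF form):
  True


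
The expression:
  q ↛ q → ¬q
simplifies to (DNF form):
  True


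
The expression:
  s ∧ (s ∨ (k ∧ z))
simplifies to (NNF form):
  s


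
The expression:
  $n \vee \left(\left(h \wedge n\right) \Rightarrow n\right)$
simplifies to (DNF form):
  $\text{True}$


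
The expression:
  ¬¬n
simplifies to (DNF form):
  n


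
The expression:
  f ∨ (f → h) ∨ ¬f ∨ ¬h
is always true.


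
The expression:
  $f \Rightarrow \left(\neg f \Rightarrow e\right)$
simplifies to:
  $\text{True}$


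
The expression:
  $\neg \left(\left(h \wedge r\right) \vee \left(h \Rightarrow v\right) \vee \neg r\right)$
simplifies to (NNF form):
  $\text{False}$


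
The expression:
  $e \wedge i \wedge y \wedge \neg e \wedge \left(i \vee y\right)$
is never true.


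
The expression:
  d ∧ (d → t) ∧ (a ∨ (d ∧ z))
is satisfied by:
  {t: True, a: True, z: True, d: True}
  {t: True, a: True, d: True, z: False}
  {t: True, z: True, d: True, a: False}


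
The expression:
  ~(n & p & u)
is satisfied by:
  {p: False, u: False, n: False}
  {n: True, p: False, u: False}
  {u: True, p: False, n: False}
  {n: True, u: True, p: False}
  {p: True, n: False, u: False}
  {n: True, p: True, u: False}
  {u: True, p: True, n: False}


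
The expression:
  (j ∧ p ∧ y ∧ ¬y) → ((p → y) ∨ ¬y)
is always true.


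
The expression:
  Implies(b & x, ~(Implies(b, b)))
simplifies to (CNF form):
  ~b | ~x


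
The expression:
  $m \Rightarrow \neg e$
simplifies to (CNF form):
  $\neg e \vee \neg m$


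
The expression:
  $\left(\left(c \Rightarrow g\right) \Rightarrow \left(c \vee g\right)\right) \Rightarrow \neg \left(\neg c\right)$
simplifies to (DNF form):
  $c \vee \neg g$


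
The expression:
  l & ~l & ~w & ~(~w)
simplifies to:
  False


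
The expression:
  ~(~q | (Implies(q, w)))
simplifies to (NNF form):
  q & ~w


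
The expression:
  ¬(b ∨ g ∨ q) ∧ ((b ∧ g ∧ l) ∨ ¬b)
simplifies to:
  ¬b ∧ ¬g ∧ ¬q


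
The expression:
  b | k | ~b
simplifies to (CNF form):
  True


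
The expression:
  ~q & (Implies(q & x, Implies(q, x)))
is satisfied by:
  {q: False}


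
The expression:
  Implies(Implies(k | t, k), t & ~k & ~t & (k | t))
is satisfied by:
  {t: True, k: False}


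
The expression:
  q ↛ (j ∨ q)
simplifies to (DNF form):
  False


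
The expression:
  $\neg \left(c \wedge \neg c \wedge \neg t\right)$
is always true.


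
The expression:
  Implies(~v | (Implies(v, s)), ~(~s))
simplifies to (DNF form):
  s | v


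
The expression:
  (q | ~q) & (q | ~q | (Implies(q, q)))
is always true.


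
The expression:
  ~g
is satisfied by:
  {g: False}


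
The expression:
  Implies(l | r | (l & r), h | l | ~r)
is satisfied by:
  {l: True, h: True, r: False}
  {l: True, h: False, r: False}
  {h: True, l: False, r: False}
  {l: False, h: False, r: False}
  {r: True, l: True, h: True}
  {r: True, l: True, h: False}
  {r: True, h: True, l: False}


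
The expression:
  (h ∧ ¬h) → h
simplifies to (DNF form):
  True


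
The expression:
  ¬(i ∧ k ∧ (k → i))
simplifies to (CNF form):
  ¬i ∨ ¬k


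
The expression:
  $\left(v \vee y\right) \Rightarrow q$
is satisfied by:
  {q: True, y: False, v: False}
  {q: True, v: True, y: False}
  {q: True, y: True, v: False}
  {q: True, v: True, y: True}
  {v: False, y: False, q: False}


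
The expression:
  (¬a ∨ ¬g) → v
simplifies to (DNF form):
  v ∨ (a ∧ g)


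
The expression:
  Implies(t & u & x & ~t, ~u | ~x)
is always true.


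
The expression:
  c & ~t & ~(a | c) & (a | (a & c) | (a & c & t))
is never true.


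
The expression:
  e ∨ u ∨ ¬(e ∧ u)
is always true.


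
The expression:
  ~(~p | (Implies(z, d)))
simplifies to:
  p & z & ~d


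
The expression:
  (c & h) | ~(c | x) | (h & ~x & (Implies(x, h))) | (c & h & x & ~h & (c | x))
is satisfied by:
  {h: True, c: False, x: False}
  {h: False, c: False, x: False}
  {c: True, h: True, x: False}
  {x: True, c: True, h: True}


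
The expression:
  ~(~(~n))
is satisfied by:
  {n: False}


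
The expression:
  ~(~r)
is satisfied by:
  {r: True}


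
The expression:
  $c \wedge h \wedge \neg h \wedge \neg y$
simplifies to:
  $\text{False}$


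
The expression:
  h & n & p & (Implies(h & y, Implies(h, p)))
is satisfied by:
  {h: True, p: True, n: True}


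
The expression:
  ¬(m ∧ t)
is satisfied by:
  {m: False, t: False}
  {t: True, m: False}
  {m: True, t: False}


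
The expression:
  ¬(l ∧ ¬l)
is always true.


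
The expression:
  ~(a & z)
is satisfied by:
  {z: False, a: False}
  {a: True, z: False}
  {z: True, a: False}


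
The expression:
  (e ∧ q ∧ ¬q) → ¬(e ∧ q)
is always true.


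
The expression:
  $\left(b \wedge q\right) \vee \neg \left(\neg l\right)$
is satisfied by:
  {q: True, l: True, b: True}
  {q: True, l: True, b: False}
  {l: True, b: True, q: False}
  {l: True, b: False, q: False}
  {q: True, b: True, l: False}


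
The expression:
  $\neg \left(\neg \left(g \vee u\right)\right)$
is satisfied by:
  {g: True, u: True}
  {g: True, u: False}
  {u: True, g: False}


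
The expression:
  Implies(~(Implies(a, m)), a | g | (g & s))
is always true.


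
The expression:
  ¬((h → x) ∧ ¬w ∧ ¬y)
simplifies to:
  w ∨ y ∨ (h ∧ ¬x)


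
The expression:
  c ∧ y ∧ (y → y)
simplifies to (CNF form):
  c ∧ y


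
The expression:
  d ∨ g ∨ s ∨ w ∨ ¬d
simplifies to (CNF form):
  True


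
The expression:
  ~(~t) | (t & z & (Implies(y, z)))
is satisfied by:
  {t: True}


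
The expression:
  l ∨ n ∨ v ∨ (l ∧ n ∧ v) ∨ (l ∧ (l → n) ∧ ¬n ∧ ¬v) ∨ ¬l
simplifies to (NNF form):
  True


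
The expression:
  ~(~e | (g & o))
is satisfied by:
  {e: True, g: False, o: False}
  {e: True, o: True, g: False}
  {e: True, g: True, o: False}


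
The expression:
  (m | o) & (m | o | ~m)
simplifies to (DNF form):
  m | o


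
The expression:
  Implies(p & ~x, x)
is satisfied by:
  {x: True, p: False}
  {p: False, x: False}
  {p: True, x: True}


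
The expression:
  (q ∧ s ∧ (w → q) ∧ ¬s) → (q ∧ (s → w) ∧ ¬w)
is always true.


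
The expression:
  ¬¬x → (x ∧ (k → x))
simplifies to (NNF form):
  True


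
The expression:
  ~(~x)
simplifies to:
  x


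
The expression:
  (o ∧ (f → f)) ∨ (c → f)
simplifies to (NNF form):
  f ∨ o ∨ ¬c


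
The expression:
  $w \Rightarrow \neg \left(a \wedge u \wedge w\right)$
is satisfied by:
  {w: False, u: False, a: False}
  {a: True, w: False, u: False}
  {u: True, w: False, a: False}
  {a: True, u: True, w: False}
  {w: True, a: False, u: False}
  {a: True, w: True, u: False}
  {u: True, w: True, a: False}


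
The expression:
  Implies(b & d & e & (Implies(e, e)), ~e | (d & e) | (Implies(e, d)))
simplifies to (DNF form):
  True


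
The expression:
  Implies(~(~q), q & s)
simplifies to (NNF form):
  s | ~q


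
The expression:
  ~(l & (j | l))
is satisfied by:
  {l: False}


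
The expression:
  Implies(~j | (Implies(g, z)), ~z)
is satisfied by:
  {z: False}


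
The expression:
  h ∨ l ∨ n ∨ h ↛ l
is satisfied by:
  {n: True, l: True, h: True}
  {n: True, l: True, h: False}
  {n: True, h: True, l: False}
  {n: True, h: False, l: False}
  {l: True, h: True, n: False}
  {l: True, h: False, n: False}
  {h: True, l: False, n: False}


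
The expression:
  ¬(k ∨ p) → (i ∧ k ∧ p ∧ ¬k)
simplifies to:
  k ∨ p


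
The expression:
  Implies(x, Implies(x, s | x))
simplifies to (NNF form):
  True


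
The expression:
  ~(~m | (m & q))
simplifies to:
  m & ~q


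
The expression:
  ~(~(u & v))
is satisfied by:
  {u: True, v: True}


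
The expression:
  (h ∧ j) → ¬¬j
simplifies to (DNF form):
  True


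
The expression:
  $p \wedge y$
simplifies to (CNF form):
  $p \wedge y$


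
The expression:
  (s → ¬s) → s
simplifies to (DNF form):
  s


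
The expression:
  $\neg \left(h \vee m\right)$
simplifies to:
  $\neg h \wedge \neg m$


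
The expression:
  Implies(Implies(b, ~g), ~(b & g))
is always true.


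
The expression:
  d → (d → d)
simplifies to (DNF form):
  True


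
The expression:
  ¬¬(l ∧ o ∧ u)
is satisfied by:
  {u: True, o: True, l: True}


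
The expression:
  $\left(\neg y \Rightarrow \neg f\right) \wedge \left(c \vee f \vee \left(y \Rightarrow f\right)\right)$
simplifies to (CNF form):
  $\left(f \vee \neg f\right) \wedge \left(y \vee \neg f\right) \wedge \left(c \vee f \vee \neg f\right) \wedge \left(c \vee f \vee \neg y\right) \wedge \left(c \vee y \vee \neg f\right) \wedge \left(c \vee y \vee \neg y\right) \wedge \left(f \vee \neg f \vee \neg y\right) \wedge \left(y \vee \neg f \vee \neg y\right)$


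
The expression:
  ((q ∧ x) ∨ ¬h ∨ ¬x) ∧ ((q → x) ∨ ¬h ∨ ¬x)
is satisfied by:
  {q: True, h: False, x: False}
  {h: False, x: False, q: False}
  {x: True, q: True, h: False}
  {x: True, h: False, q: False}
  {q: True, h: True, x: False}
  {h: True, q: False, x: False}
  {x: True, h: True, q: True}


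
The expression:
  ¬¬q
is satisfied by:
  {q: True}


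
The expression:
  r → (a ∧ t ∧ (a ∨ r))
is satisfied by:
  {t: True, a: True, r: False}
  {t: True, a: False, r: False}
  {a: True, t: False, r: False}
  {t: False, a: False, r: False}
  {r: True, t: True, a: True}


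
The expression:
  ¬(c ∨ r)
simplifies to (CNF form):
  ¬c ∧ ¬r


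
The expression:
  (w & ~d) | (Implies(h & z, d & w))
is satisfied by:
  {w: True, h: False, z: False}
  {h: False, z: False, w: False}
  {z: True, w: True, h: False}
  {z: True, h: False, w: False}
  {w: True, h: True, z: False}
  {h: True, w: False, z: False}
  {z: True, h: True, w: True}


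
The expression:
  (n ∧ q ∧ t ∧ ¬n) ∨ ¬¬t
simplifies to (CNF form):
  t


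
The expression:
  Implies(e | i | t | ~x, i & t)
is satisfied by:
  {i: True, t: True, x: True, e: False}
  {i: True, t: True, e: False, x: False}
  {i: True, t: True, x: True, e: True}
  {i: True, t: True, e: True, x: False}
  {x: True, t: False, e: False, i: False}


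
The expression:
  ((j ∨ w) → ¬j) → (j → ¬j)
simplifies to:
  True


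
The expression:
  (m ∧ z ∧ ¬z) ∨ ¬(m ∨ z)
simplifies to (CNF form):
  ¬m ∧ ¬z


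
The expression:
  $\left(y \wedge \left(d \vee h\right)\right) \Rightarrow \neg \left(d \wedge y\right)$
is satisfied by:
  {d: False, y: False}
  {y: True, d: False}
  {d: True, y: False}


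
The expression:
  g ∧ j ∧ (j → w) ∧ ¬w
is never true.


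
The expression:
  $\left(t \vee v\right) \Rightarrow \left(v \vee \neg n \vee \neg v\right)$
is always true.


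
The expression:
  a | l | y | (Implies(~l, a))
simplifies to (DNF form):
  a | l | y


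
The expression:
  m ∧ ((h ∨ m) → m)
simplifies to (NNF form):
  m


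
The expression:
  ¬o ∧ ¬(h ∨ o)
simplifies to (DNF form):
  ¬h ∧ ¬o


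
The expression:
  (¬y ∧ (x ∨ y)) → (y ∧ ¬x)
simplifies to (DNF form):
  y ∨ ¬x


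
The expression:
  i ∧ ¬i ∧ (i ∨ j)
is never true.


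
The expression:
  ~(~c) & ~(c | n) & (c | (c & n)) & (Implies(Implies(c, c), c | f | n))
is never true.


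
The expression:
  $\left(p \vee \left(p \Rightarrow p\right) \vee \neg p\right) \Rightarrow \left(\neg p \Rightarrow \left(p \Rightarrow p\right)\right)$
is always true.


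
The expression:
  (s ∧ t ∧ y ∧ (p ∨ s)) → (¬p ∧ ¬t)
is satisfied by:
  {s: False, t: False, y: False}
  {y: True, s: False, t: False}
  {t: True, s: False, y: False}
  {y: True, t: True, s: False}
  {s: True, y: False, t: False}
  {y: True, s: True, t: False}
  {t: True, s: True, y: False}


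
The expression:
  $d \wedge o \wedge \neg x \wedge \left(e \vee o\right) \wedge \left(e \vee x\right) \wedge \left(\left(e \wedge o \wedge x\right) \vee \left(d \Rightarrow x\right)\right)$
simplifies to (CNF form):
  $\text{False}$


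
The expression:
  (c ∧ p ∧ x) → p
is always true.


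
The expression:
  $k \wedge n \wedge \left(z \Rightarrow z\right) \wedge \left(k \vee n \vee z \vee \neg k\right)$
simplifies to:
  $k \wedge n$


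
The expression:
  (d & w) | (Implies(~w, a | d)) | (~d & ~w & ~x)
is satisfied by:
  {a: True, d: True, w: True, x: False}
  {a: True, d: True, x: False, w: False}
  {a: True, w: True, x: False, d: False}
  {a: True, x: False, w: False, d: False}
  {d: True, w: True, x: False, a: False}
  {d: True, x: False, w: False, a: False}
  {w: True, d: False, x: False, a: False}
  {d: False, x: False, w: False, a: False}
  {d: True, a: True, x: True, w: True}
  {d: True, a: True, x: True, w: False}
  {a: True, x: True, w: True, d: False}
  {a: True, x: True, d: False, w: False}
  {w: True, x: True, d: True, a: False}
  {x: True, d: True, a: False, w: False}
  {x: True, w: True, a: False, d: False}


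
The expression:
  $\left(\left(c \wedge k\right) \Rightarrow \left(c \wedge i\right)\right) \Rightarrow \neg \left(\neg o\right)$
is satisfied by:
  {k: True, o: True, c: True, i: False}
  {k: True, o: True, c: False, i: False}
  {o: True, c: True, i: False, k: False}
  {o: True, c: False, i: False, k: False}
  {k: True, o: True, i: True, c: True}
  {k: True, o: True, i: True, c: False}
  {o: True, i: True, c: True, k: False}
  {o: True, i: True, c: False, k: False}
  {k: True, i: False, c: True, o: False}


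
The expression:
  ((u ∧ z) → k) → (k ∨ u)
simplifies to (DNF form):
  k ∨ u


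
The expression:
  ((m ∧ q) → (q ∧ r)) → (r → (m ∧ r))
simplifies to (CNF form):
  m ∨ ¬r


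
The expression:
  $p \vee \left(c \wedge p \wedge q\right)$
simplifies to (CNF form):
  $p$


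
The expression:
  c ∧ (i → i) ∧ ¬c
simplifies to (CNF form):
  False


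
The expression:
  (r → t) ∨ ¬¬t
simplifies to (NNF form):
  t ∨ ¬r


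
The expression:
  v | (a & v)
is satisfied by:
  {v: True}


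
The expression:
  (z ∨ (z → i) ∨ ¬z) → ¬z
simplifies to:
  ¬z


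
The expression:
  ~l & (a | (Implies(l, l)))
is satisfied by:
  {l: False}


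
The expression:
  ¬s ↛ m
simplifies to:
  m ∨ ¬s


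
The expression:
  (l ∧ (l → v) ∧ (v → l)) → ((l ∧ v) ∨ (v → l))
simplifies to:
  True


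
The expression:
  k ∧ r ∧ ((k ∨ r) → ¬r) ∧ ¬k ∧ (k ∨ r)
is never true.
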